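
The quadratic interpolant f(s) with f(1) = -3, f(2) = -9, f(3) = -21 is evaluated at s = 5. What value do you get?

L_0(5) = (3)·(2)/[(-1)·(-2)] = 3
L_1(5) = (4)·(2)/[(1)·(-1)] = -8
L_2(5) = (4)·(3)/[(2)·(1)] = 6
Sum: (-3)·(3) + (-9)·(-8) + (-21)·(6) = -63

-63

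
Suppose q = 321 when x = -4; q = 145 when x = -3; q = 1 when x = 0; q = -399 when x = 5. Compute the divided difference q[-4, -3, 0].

q[-4,-3] = (145 - 321) / (-3 - (-4)) = -176
q[-3,0] = (1 - 145) / (0 - (-3)) = -48
q[-4,-3,0] = (-48 - (-176)) / (0 - (-4)) = 32

32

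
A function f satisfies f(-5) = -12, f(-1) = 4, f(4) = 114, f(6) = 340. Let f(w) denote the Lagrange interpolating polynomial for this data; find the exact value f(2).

16

Evaluate each Lagrange basis at w = 2:
L_0(2) = (3)·(-2)·(-4)/[(-4)·(-9)·(-11)] = -2/33
L_1(2) = (7)·(-2)·(-4)/[(4)·(-5)·(-7)] = 2/5
L_2(2) = (7)·(3)·(-4)/[(9)·(5)·(-2)] = 14/15
L_3(2) = (7)·(3)·(-2)/[(11)·(7)·(2)] = -3/11
Sum: (-12)·(-2/33) + 4·(2/5) + 114·(14/15) + 340·(-3/11) = 16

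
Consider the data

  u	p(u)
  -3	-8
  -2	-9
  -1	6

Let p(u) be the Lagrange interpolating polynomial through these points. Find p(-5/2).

Evaluate each Lagrange basis at u = -5/2:
L_0(-5/2) = (-1/2)·(-3/2)/[(-1)·(-2)] = 3/8
L_1(-5/2) = (1/2)·(-3/2)/[(1)·(-1)] = 3/4
L_2(-5/2) = (1/2)·(-1/2)/[(2)·(1)] = -1/8
Sum: (-8)·(3/8) + (-9)·(3/4) + 6·(-1/8) = -21/2

-21/2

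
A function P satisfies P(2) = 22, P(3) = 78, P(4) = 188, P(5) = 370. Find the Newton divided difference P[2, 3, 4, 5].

3

P[2,3] = (78 - 22) / (3 - 2) = 56
P[3,4] = (188 - 78) / (4 - 3) = 110
P[4,5] = (370 - 188) / (5 - 4) = 182
P[2,3,4] = (110 - 56) / (4 - 2) = 27
P[3,4,5] = (182 - 110) / (5 - 3) = 36
P[2,3,4,5] = (36 - 27) / (5 - 2) = 3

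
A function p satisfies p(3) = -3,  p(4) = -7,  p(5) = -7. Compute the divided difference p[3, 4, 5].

p[3,4] = (-7 - (-3)) / (4 - 3) = -4
p[4,5] = (-7 - (-7)) / (5 - 4) = 0
p[3,4,5] = (0 - (-4)) / (5 - 3) = 2

2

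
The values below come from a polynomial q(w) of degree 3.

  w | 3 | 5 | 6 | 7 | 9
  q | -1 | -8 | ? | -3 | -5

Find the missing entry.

The 4 known values determine q uniquely (degree ≤ 3).
Evaluate each Lagrange basis at w = 6:
L_0(6) = (1)·(-1)·(-3)/[(-2)·(-4)·(-6)] = -1/16
L_1(6) = (3)·(-1)·(-3)/[(2)·(-2)·(-4)] = 9/16
L_2(6) = (3)·(1)·(-3)/[(4)·(2)·(-2)] = 9/16
L_3(6) = (3)·(1)·(-1)/[(6)·(4)·(2)] = -1/16
Sum: (-1)·(-1/16) + (-8)·(9/16) + (-3)·(9/16) + (-5)·(-1/16) = -93/16

-93/16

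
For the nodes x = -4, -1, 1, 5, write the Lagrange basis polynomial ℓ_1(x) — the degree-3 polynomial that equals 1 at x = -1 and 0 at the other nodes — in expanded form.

ℓ_1(x) = (1/36)x^3 - (1/18)x^2 - (19/36)x + 5/9

ℓ_1(x) = (x + 4)(x - 1)(x - 5) / [(3)·(-2)·(-6)]
       = (x^3 - 2x^2 - 19x + 20) / (36)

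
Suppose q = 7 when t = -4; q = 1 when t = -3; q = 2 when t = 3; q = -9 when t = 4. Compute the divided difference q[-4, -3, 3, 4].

-13/42

q[-4,-3] = (1 - 7) / (-3 - (-4)) = -6
q[-3,3] = (2 - 1) / (3 - (-3)) = 1/6
q[3,4] = (-9 - 2) / (4 - 3) = -11
q[-4,-3,3] = (1/6 - (-6)) / (3 - (-4)) = 37/42
q[-3,3,4] = (-11 - 1/6) / (4 - (-3)) = -67/42
q[-4,-3,3,4] = (-67/42 - 37/42) / (4 - (-4)) = -13/42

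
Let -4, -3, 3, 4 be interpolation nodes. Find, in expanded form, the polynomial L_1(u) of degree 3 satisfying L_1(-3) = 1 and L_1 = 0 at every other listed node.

L_1(u) = (1/42)u^3 - (1/14)u^2 - (8/21)u + 8/7

L_1(u) = (u + 4)(u - 3)(u - 4) / [(1)·(-6)·(-7)]
       = (u^3 - 3u^2 - 16u + 48) / (42)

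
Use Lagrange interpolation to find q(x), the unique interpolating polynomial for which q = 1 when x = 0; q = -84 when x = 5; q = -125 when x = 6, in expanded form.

q(x) = -4x^2 + 3x + 1

L_0(x) = (x - 5)(x - 6) / [30] = (1/30)x^2 - (11/30)x + 1
L_1(x) = x(x - 6) / [-5] = -(1/5)x^2 + (6/5)x
L_2(x) = x(x - 5) / [6] = (1/6)x^2 - (5/6)x
q(x) = 1·L_0 + (-84)·L_1 + (-125)·L_2
  1·L_0(x) = (1/30)x^2 - (11/30)x + 1
  (-84)·L_1(x) = (84/5)x^2 - (504/5)x
  (-125)·L_2(x) = -(125/6)x^2 + (625/6)x
Adding term by term: -4x^2 + 3x + 1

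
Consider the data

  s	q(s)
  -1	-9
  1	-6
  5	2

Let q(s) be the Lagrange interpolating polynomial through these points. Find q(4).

Evaluate each Lagrange basis at s = 4:
L_0(4) = (3)·(-1)/[(-2)·(-6)] = -1/4
L_1(4) = (5)·(-1)/[(2)·(-4)] = 5/8
L_2(4) = (5)·(3)/[(6)·(4)] = 5/8
Sum: (-9)·(-1/4) + (-6)·(5/8) + 2·(5/8) = -1/4

-1/4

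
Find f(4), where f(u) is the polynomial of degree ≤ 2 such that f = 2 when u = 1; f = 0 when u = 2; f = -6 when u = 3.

-16

Evaluate each Lagrange basis at u = 4:
L_0(4) = (2)·(1)/[(-1)·(-2)] = 1
L_1(4) = (3)·(1)/[(1)·(-1)] = -3
L_2(4) = (3)·(2)/[(2)·(1)] = 3
Sum: 2·(1) + 0 + (-6)·(3) = -16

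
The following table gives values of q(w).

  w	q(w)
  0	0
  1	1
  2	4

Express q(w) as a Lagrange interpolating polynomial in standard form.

q(w) = w^2

L_0(w) = (w - 1)(w - 2) / [2] = (1/2)w^2 - (3/2)w + 1
L_1(w) = w(w - 2) / [-1] = -w^2 + 2w
L_2(w) = w(w - 1) / [2] = (1/2)w^2 - (1/2)w
q(w) = 0·L_0 + 1·L_1 + 4·L_2
  0·L_0(w) = 0
  1·L_1(w) = -w^2 + 2w
  4·L_2(w) = 2w^2 - 2w
Adding term by term: w^2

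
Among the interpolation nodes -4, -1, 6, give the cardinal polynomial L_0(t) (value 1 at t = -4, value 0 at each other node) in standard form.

L_0(t) = (1/30)t^2 - (1/6)t - 1/5

L_0(t) = (t + 1)(t - 6) / [(-3)·(-10)]
       = (t^2 - 5t - 6) / (30)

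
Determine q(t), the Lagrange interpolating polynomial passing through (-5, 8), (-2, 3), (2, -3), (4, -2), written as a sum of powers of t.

q(t) = (13/378)t^3 + (37/189)t^2 - (619/378)t - 148/189

Build the Lagrange basis polynomials:
L_0(t) = (t + 2)(t - 2)(t - 4) / [-189] = -(1/189)t^3 + (4/189)t^2 + (4/189)t - 16/189
L_1(t) = (t + 5)(t - 2)(t - 4) / [72] = (1/72)t^3 - (1/72)t^2 - (11/36)t + 5/9
L_2(t) = (t + 5)(t + 2)(t - 4) / [-56] = -(1/56)t^3 - (3/56)t^2 + (9/28)t + 5/7
L_3(t) = (t + 5)(t + 2)(t - 2) / [108] = (1/108)t^3 + (5/108)t^2 - (1/27)t - 5/27
q(t) = 8·L_0 + 3·L_1 + (-3)·L_2 + (-2)·L_3
  8·L_0(t) = -(8/189)t^3 + (32/189)t^2 + (32/189)t - 128/189
  3·L_1(t) = (1/24)t^3 - (1/24)t^2 - (11/12)t + 5/3
  (-3)·L_2(t) = (3/56)t^3 + (9/56)t^2 - (27/28)t - 15/7
  (-2)·L_3(t) = -(1/54)t^3 - (5/54)t^2 + (2/27)t + 10/27
Adding term by term: (13/378)t^3 + (37/189)t^2 - (619/378)t - 148/189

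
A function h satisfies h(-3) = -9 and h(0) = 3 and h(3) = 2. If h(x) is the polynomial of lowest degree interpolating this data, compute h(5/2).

221/72

L_0(5/2) = (5/2)·(-1/2)/[(-3)·(-6)] = -5/72
L_1(5/2) = (11/2)·(-1/2)/[(3)·(-3)] = 11/36
L_2(5/2) = (11/2)·(5/2)/[(6)·(3)] = 55/72
Sum: (-9)·(-5/72) + 3·(11/36) + 2·(55/72) = 221/72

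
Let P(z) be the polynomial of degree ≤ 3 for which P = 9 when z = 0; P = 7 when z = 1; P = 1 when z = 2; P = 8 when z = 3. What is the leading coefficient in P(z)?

The leading coefficient equals the top divided difference P[0,1,2,3].
P[0,1] = (7 - 9) / (1 - 0) = -2
P[1,2] = (1 - 7) / (2 - 1) = -6
P[2,3] = (8 - 1) / (3 - 2) = 7
P[0,1,2] = (-6 - (-2)) / (2 - 0) = -2
P[1,2,3] = (7 - (-6)) / (3 - 1) = 13/2
P[0,1,2,3] = (13/2 - (-2)) / (3 - 0) = 17/6

17/6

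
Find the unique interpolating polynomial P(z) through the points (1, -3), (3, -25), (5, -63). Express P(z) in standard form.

P(z) = -2z^2 - 3z + 2

Newton's divided differences:
P[1,3] = (-25 - (-3)) / (3 - 1) = -11
P[3,5] = (-63 - (-25)) / (5 - 3) = -19
P[1,3,5] = (-19 - (-11)) / (5 - 1) = -2
P(z) = -3 + (-11)·(z - 1) + (-2)·(z - 1)(z - 3)
Expanding: P(z) = -2z^2 - 3z + 2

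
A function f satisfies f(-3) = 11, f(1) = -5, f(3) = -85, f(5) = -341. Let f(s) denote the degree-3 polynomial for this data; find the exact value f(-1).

-5

Using Newton's divided-difference form:
f[-3,1] = (-5 - 11) / (1 - (-3)) = -4
f[1,3] = (-85 - (-5)) / (3 - 1) = -40
f[3,5] = (-341 - (-85)) / (5 - 3) = -128
f[-3,1,3] = (-40 - (-4)) / (3 - (-3)) = -6
f[1,3,5] = (-128 - (-40)) / (5 - 1) = -22
f[-3,1,3,5] = (-22 - (-6)) / (5 - (-3)) = -2
f(-1) = 11 + (-4)·(2) + (-6)·(2)·(-2) + (-2)·(2)·(-2)·(-4) = -5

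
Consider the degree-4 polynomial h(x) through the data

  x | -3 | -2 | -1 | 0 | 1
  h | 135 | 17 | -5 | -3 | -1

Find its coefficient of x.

Build the Lagrange basis polynomials:
L_0(x) = (x + 2)(x + 1)x(x - 1) / [24] = (1/24)x^4 + (1/12)x^3 - (1/24)x^2 - (1/12)x
L_1(x) = (x + 3)(x + 1)x(x - 1) / [-6] = -(1/6)x^4 - (1/2)x^3 + (1/6)x^2 + (1/2)x
L_2(x) = (x + 3)(x + 2)x(x - 1) / [4] = (1/4)x^4 + x^3 + (1/4)x^2 - (3/2)x
L_3(x) = (x + 3)(x + 2)(x + 1)(x - 1) / [-6] = -(1/6)x^4 - (5/6)x^3 - (5/6)x^2 + (5/6)x + 1
L_4(x) = (x + 3)(x + 2)(x + 1)x / [24] = (1/24)x^4 + (1/4)x^3 + (11/24)x^2 + (1/4)x
h(x) = 135·L_0 + 17·L_1 + (-5)·L_2 + (-3)·L_3 + (-1)·L_4
Only the coefficient of x is needed; take it from each L_i and combine:
135·(-1/12) + 17·(1/2) + (-5)·(-3/2) + (-3)·(5/6) + (-1)·(1/4) = 2

2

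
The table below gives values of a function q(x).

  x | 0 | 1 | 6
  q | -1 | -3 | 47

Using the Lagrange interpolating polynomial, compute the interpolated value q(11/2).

75/2

Evaluate each Lagrange basis at x = 11/2:
L_0(11/2) = (9/2)·(-1/2)/[(-1)·(-6)] = -3/8
L_1(11/2) = (11/2)·(-1/2)/[(1)·(-5)] = 11/20
L_2(11/2) = (11/2)·(9/2)/[(6)·(5)] = 33/40
Sum: (-1)·(-3/8) + (-3)·(11/20) + 47·(33/40) = 75/2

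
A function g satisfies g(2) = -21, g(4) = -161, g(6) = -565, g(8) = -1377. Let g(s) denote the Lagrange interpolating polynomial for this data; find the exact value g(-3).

119

Evaluate each Lagrange basis at s = -3:
L_0(-3) = (-7)·(-9)·(-11)/[(-2)·(-4)·(-6)] = 231/16
L_1(-3) = (-5)·(-9)·(-11)/[(2)·(-2)·(-4)] = -495/16
L_2(-3) = (-5)·(-7)·(-11)/[(4)·(2)·(-2)] = 385/16
L_3(-3) = (-5)·(-7)·(-9)/[(6)·(4)·(2)] = -105/16
Sum: (-21)·(231/16) + (-161)·(-495/16) + (-565)·(385/16) + (-1377)·(-105/16) = 119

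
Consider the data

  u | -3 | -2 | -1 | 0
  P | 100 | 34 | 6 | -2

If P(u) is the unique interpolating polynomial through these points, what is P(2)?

-30

L_0(2) = (4)·(3)·(2)/[(-1)·(-2)·(-3)] = -4
L_1(2) = (5)·(3)·(2)/[(1)·(-1)·(-2)] = 15
L_2(2) = (5)·(4)·(2)/[(2)·(1)·(-1)] = -20
L_3(2) = (5)·(4)·(3)/[(3)·(2)·(1)] = 10
Sum: 100·(-4) + 34·(15) + 6·(-20) + (-2)·(10) = -30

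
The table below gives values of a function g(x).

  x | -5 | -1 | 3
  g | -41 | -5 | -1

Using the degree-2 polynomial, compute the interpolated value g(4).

L_0(4) = (5)·(1)/[(-4)·(-8)] = 5/32
L_1(4) = (9)·(1)/[(4)·(-4)] = -9/16
L_2(4) = (9)·(5)/[(8)·(4)] = 45/32
Sum: (-41)·(5/32) + (-5)·(-9/16) + (-1)·(45/32) = -5

-5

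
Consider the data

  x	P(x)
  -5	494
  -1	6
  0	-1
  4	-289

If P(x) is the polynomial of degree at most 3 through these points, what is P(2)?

-45

Using Newton's divided-difference form:
P[-5,-1] = (6 - 494) / (-1 - (-5)) = -122
P[-1,0] = (-1 - 6) / (0 - (-1)) = -7
P[0,4] = (-289 - (-1)) / (4 - 0) = -72
P[-5,-1,0] = (-7 - (-122)) / (0 - (-5)) = 23
P[-1,0,4] = (-72 - (-7)) / (4 - (-1)) = -13
P[-5,-1,0,4] = (-13 - 23) / (4 - (-5)) = -4
P(2) = 494 + (-122)·(7) + 23·(7)·(3) + (-4)·(7)·(3)·(2) = -45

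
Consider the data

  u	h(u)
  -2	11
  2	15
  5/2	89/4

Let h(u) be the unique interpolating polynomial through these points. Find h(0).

1

Using Newton's divided-difference form:
h[-2,2] = (15 - 11) / (2 - (-2)) = 1
h[2,5/2] = (89/4 - 15) / (5/2 - 2) = 29/2
h[-2,2,5/2] = (29/2 - 1) / (5/2 - (-2)) = 3
h(0) = 11 + 1·(2) + 3·(2)·(-2) = 1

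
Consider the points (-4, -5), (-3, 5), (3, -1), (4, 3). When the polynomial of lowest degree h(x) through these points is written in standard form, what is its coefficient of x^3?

2/7

The leading coefficient equals the top divided difference h[-4,-3,3,4].
h[-4,-3] = (5 - (-5)) / (-3 - (-4)) = 10
h[-3,3] = (-1 - 5) / (3 - (-3)) = -1
h[3,4] = (3 - (-1)) / (4 - 3) = 4
h[-4,-3,3] = (-1 - 10) / (3 - (-4)) = -11/7
h[-3,3,4] = (4 - (-1)) / (4 - (-3)) = 5/7
h[-4,-3,3,4] = (5/7 - (-11/7)) / (4 - (-4)) = 2/7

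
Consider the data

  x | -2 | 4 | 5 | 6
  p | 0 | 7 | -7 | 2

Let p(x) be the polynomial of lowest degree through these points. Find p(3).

Using Newton's divided-difference form:
p[-2,4] = (7 - 0) / (4 - (-2)) = 7/6
p[4,5] = (-7 - 7) / (5 - 4) = -14
p[5,6] = (2 - (-7)) / (6 - 5) = 9
p[-2,4,5] = (-14 - 7/6) / (5 - (-2)) = -13/6
p[4,5,6] = (9 - (-14)) / (6 - 4) = 23/2
p[-2,4,5,6] = (23/2 - (-13/6)) / (6 - (-2)) = 41/24
p(3) = 0 + (7/6)·(5) + (-13/6)·(5)·(-1) + (41/24)·(5)·(-1)·(-2) = 135/4

135/4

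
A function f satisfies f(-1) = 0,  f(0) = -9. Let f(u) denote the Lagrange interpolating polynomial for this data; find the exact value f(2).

Evaluate each Lagrange basis at u = 2:
L_0(2) = (2)/[(-1)] = -2
L_1(2) = (3)/[(1)] = 3
Sum: 0 + (-9)·(3) = -27

-27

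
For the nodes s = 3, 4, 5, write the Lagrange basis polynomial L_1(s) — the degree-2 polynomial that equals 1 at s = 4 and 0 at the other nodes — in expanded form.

L_1(s) = -s^2 + 8s - 15

L_1(s) = (s - 3)(s - 5) / [(1)·(-1)]
       = (s^2 - 8s + 15) / (-1)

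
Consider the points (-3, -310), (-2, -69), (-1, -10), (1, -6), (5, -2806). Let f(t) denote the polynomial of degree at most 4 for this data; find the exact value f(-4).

L_0(-4) = (-2)·(-3)·(-5)·(-9)/[(-1)·(-2)·(-4)·(-8)] = 135/32
L_1(-4) = (-1)·(-3)·(-5)·(-9)/[(1)·(-1)·(-3)·(-7)] = -45/7
L_2(-4) = (-1)·(-2)·(-5)·(-9)/[(2)·(1)·(-2)·(-6)] = 15/4
L_3(-4) = (-1)·(-2)·(-3)·(-9)/[(4)·(3)·(2)·(-4)] = -9/16
L_4(-4) = (-1)·(-2)·(-3)·(-5)/[(8)·(7)·(6)·(4)] = 5/224
Sum: (-310)·(135/32) + (-69)·(-45/7) + (-10)·(15/4) + (-6)·(-9/16) + (-2806)·(5/224) = -961

-961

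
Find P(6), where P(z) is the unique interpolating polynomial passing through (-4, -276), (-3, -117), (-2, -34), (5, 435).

774

Using Newton's divided-difference form:
P[-4,-3] = (-117 - (-276)) / (-3 - (-4)) = 159
P[-3,-2] = (-34 - (-117)) / (-2 - (-3)) = 83
P[-2,5] = (435 - (-34)) / (5 - (-2)) = 67
P[-4,-3,-2] = (83 - 159) / (-2 - (-4)) = -38
P[-3,-2,5] = (67 - 83) / (5 - (-3)) = -2
P[-4,-3,-2,5] = (-2 - (-38)) / (5 - (-4)) = 4
P(6) = -276 + 159·(10) + (-38)·(10)·(9) + 4·(10)·(9)·(8) = 774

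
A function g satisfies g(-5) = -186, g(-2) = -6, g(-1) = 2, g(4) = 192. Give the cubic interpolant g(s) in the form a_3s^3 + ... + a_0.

g(s) = 2s^3 + 3s^2 + 3s + 4

Newton's divided differences:
g[-5,-2] = (-6 - (-186)) / (-2 - (-5)) = 60
g[-2,-1] = (2 - (-6)) / (-1 - (-2)) = 8
g[-1,4] = (192 - 2) / (4 - (-1)) = 38
g[-5,-2,-1] = (8 - 60) / (-1 - (-5)) = -13
g[-2,-1,4] = (38 - 8) / (4 - (-2)) = 5
g[-5,-2,-1,4] = (5 - (-13)) / (4 - (-5)) = 2
g(s) = -186 + 60·(s + 5) + (-13)·(s + 5)(s + 2) + 2·(s + 5)(s + 2)(s + 1)
Expanding: g(s) = 2s^3 + 3s^2 + 3s + 4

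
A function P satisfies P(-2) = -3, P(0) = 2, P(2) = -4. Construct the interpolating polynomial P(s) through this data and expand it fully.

P(s) = -(11/8)s^2 - (1/4)s + 2

Newton's divided differences:
P[-2,0] = (2 - (-3)) / (0 - (-2)) = 5/2
P[0,2] = (-4 - 2) / (2 - 0) = -3
P[-2,0,2] = (-3 - 5/2) / (2 - (-2)) = -11/8
P(s) = -3 + (5/2)·(s + 2) + (-11/8)·(s + 2)s
Expanding: P(s) = -(11/8)s^2 - (1/4)s + 2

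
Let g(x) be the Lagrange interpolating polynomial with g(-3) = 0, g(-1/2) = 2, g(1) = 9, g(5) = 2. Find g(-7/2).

Evaluate each Lagrange basis at x = -7/2:
L_0(-7/2) = (-3)·(-9/2)·(-17/2)/[(-5/2)·(-4)·(-8)] = 459/320
L_1(-7/2) = (-1/2)·(-9/2)·(-17/2)/[(5/2)·(-3/2)·(-11/2)] = -51/55
L_2(-7/2) = (-1/2)·(-3)·(-17/2)/[(4)·(3/2)·(-4)] = 17/32
L_3(-7/2) = (-1/2)·(-3)·(-9/2)/[(8)·(11/2)·(4)] = -27/704
Sum: 0 + 2·(-51/55) + 9·(17/32) + 2·(-27/704) = 57/20

57/20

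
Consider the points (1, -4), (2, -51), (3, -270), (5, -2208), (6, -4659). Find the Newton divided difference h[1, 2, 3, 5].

h[1,2] = (-51 - (-4)) / (2 - 1) = -47
h[2,3] = (-270 - (-51)) / (3 - 2) = -219
h[3,5] = (-2208 - (-270)) / (5 - 3) = -969
h[1,2,3] = (-219 - (-47)) / (3 - 1) = -86
h[2,3,5] = (-969 - (-219)) / (5 - 2) = -250
h[1,2,3,5] = (-250 - (-86)) / (5 - 1) = -41

-41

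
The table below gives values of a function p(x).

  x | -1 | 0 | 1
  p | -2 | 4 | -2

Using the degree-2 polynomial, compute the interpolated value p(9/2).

-235/2

Using Newton's divided-difference form:
p[-1,0] = (4 - (-2)) / (0 - (-1)) = 6
p[0,1] = (-2 - 4) / (1 - 0) = -6
p[-1,0,1] = (-6 - 6) / (1 - (-1)) = -6
p(9/2) = -2 + 6·(11/2) + (-6)·(11/2)·(9/2) = -235/2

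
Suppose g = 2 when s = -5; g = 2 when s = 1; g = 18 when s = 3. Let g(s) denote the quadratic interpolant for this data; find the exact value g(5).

42

Evaluate each Lagrange basis at s = 5:
L_0(5) = (4)·(2)/[(-6)·(-8)] = 1/6
L_1(5) = (10)·(2)/[(6)·(-2)] = -5/3
L_2(5) = (10)·(4)/[(8)·(2)] = 5/2
Sum: 2·(1/6) + 2·(-5/3) + 18·(5/2) = 42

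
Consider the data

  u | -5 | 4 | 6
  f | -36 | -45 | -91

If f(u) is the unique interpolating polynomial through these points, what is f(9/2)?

Evaluate each Lagrange basis at u = 9/2:
L_0(9/2) = (1/2)·(-3/2)/[(-9)·(-11)] = -1/132
L_1(9/2) = (19/2)·(-3/2)/[(9)·(-2)] = 19/24
L_2(9/2) = (19/2)·(1/2)/[(11)·(2)] = 19/88
Sum: (-36)·(-1/132) + (-45)·(19/24) + (-91)·(19/88) = -55

-55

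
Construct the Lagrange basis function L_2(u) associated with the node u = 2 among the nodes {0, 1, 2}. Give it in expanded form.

L_2(u) = (1/2)u^2 - (1/2)u

L_2(u) = u(u - 1) / [(2)·(1)]
       = (u^2 - u) / (2)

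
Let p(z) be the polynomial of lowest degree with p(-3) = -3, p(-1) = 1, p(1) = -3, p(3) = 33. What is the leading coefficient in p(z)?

1

Build the Lagrange basis polynomials:
L_0(z) = (z + 1)(z - 1)(z - 3) / [-48] = -(1/48)z^3 + (1/16)z^2 + (1/48)z - 1/16
L_1(z) = (z + 3)(z - 1)(z - 3) / [16] = (1/16)z^3 - (1/16)z^2 - (9/16)z + 9/16
L_2(z) = (z + 3)(z + 1)(z - 3) / [-16] = -(1/16)z^3 - (1/16)z^2 + (9/16)z + 9/16
L_3(z) = (z + 3)(z + 1)(z - 1) / [48] = (1/48)z^3 + (1/16)z^2 - (1/48)z - 1/16
p(z) = (-3)·L_0 + 1·L_1 + (-3)·L_2 + 33·L_3
Only the coefficient of z^3 is needed; take it from each L_i and combine:
(-3)·(-1/48) + 1·(1/16) + (-3)·(-1/16) + 33·(1/48) = 1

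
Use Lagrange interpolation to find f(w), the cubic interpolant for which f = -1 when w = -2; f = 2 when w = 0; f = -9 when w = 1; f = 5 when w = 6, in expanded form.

f(w) = (97/120)w^3 - (403/120)w^2 - (169/20)w + 2

Build the Lagrange basis polynomials:
L_0(w) = w(w - 1)(w - 6) / [-48] = -(1/48)w^3 + (7/48)w^2 - (1/8)w
L_1(w) = (w + 2)(w - 1)(w - 6) / [12] = (1/12)w^3 - (5/12)w^2 - (2/3)w + 1
L_2(w) = (w + 2)w(w - 6) / [-15] = -(1/15)w^3 + (4/15)w^2 + (4/5)w
L_3(w) = (w + 2)w(w - 1) / [240] = (1/240)w^3 + (1/240)w^2 - (1/120)w
f(w) = (-1)·L_0 + 2·L_1 + (-9)·L_2 + 5·L_3
  (-1)·L_0(w) = (1/48)w^3 - (7/48)w^2 + (1/8)w
  2·L_1(w) = (1/6)w^3 - (5/6)w^2 - (4/3)w + 2
  (-9)·L_2(w) = (3/5)w^3 - (12/5)w^2 - (36/5)w
  5·L_3(w) = (1/48)w^3 + (1/48)w^2 - (1/24)w
Adding term by term: (97/120)w^3 - (403/120)w^2 - (169/20)w + 2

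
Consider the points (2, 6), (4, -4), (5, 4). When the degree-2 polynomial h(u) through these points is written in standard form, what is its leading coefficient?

13/3

The leading coefficient equals the top divided difference h[2,4,5].
h[2,4] = (-4 - 6) / (4 - 2) = -5
h[4,5] = (4 - (-4)) / (5 - 4) = 8
h[2,4,5] = (8 - (-5)) / (5 - 2) = 13/3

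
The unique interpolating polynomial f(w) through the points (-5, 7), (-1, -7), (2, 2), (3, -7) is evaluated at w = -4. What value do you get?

Evaluate each Lagrange basis at w = -4:
L_0(-4) = (-3)·(-6)·(-7)/[(-4)·(-7)·(-8)] = 9/16
L_1(-4) = (1)·(-6)·(-7)/[(4)·(-3)·(-4)] = 7/8
L_2(-4) = (1)·(-3)·(-7)/[(7)·(3)·(-1)] = -1
L_3(-4) = (1)·(-3)·(-6)/[(8)·(4)·(1)] = 9/16
Sum: 7·(9/16) + (-7)·(7/8) + 2·(-1) + (-7)·(9/16) = -65/8

-65/8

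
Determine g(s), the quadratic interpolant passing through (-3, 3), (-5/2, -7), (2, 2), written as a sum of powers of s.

Newton's divided differences:
g[-3,-5/2] = (-7 - 3) / (-5/2 - (-3)) = -20
g[-5/2,2] = (2 - (-7)) / (2 - (-5/2)) = 2
g[-3,-5/2,2] = (2 - (-20)) / (2 - (-3)) = 22/5
g(s) = 3 + (-20)·(s + 3) + (22/5)·(s + 3)(s + 5/2)
Expanding: g(s) = (22/5)s^2 + (21/5)s - 24

g(s) = (22/5)s^2 + (21/5)s - 24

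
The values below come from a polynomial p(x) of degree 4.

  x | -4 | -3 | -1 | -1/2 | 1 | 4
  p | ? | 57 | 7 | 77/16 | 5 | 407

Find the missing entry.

175

The 5 known values determine p uniquely (degree ≤ 4).
L_0(-4) = (-3)·(-7/2)·(-5)·(-8)/[(-2)·(-5/2)·(-4)·(-7)] = 3
L_1(-4) = (-1)·(-7/2)·(-5)·(-8)/[(2)·(-1/2)·(-2)·(-5)] = -14
L_2(-4) = (-1)·(-3)·(-5)·(-8)/[(5/2)·(1/2)·(-3/2)·(-9/2)] = 128/9
L_3(-4) = (-1)·(-3)·(-7/2)·(-8)/[(4)·(2)·(3/2)·(-3)] = -7/3
L_4(-4) = (-1)·(-3)·(-7/2)·(-5)/[(7)·(5)·(9/2)·(3)] = 1/9
Sum: 57·(3) + 7·(-14) + 77/16·(128/9) + 5·(-7/3) + 407·(1/9) = 175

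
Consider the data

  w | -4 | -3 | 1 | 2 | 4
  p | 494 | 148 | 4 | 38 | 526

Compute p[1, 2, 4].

p[1,2] = (38 - 4) / (2 - 1) = 34
p[2,4] = (526 - 38) / (4 - 2) = 244
p[1,2,4] = (244 - 34) / (4 - 1) = 70

70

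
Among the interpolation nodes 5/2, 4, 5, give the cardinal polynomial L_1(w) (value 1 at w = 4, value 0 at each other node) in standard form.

L_1(w) = (w - 5/2)(w - 5) / [(3/2)·(-1)]
       = (w^2 - (15/2)w + 25/2) / (-3/2)

L_1(w) = -(2/3)w^2 + 5w - 25/3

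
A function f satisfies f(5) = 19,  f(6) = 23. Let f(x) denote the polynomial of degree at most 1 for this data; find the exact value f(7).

L_0(7) = (1)/[(-1)] = -1
L_1(7) = (2)/[(1)] = 2
Sum: 19·(-1) + 23·(2) = 27

27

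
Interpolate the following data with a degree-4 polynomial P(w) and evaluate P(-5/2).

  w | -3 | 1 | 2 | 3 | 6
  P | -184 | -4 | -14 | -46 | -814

Evaluate each Lagrange basis at w = -5/2:
L_0(-5/2) = (-7/2)·(-9/2)·(-11/2)·(-17/2)/[(-4)·(-5)·(-6)·(-9)] = 1309/1920
L_1(-5/2) = (1/2)·(-9/2)·(-11/2)·(-17/2)/[(4)·(-1)·(-2)·(-5)] = 1683/640
L_2(-5/2) = (1/2)·(-7/2)·(-11/2)·(-17/2)/[(5)·(1)·(-1)·(-4)] = -1309/320
L_3(-5/2) = (1/2)·(-7/2)·(-9/2)·(-17/2)/[(6)·(2)·(1)·(-3)] = 119/64
L_4(-5/2) = (1/2)·(-7/2)·(-9/2)·(-11/2)/[(9)·(5)·(4)·(3)] = -77/960
Sum: (-184)·(1309/1920) + (-4)·(1683/640) + (-14)·(-1309/320) + (-46)·(119/64) + (-814)·(-77/960) = -1583/16

-1583/16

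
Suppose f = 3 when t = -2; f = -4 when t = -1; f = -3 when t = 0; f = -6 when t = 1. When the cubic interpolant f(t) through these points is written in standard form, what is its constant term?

L_0(t) = (t + 1)t(t - 1) / [-6] = -(1/6)t^3 + (1/6)t
L_1(t) = (t + 2)t(t - 1) / [2] = (1/2)t^3 + (1/2)t^2 - t
L_2(t) = (t + 2)(t + 1)(t - 1) / [-2] = -(1/2)t^3 - t^2 + (1/2)t + 1
L_3(t) = (t + 2)(t + 1)t / [6] = (1/6)t^3 + (1/2)t^2 + (1/3)t
f(t) = 3·L_0 + (-4)·L_1 + (-3)·L_2 + (-6)·L_3
Only the constant term is needed; take it from each L_i and combine:
3·(0) + (-4)·(0) + (-3)·(1) + (-6)·(0) = -3

-3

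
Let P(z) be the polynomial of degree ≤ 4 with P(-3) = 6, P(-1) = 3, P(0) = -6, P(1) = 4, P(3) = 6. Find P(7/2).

Using Newton's divided-difference form:
P[-3,-1] = (3 - 6) / (-1 - (-3)) = -3/2
P[-1,0] = (-6 - 3) / (0 - (-1)) = -9
P[0,1] = (4 - (-6)) / (1 - 0) = 10
P[1,3] = (6 - 4) / (3 - 1) = 1
P[-3,-1,0] = (-9 - (-3/2)) / (0 - (-3)) = -5/2
P[-1,0,1] = (10 - (-9)) / (1 - (-1)) = 19/2
P[0,1,3] = (1 - 10) / (3 - 0) = -3
P[-3,-1,0,1] = (19/2 - (-5/2)) / (1 - (-3)) = 3
P[-1,0,1,3] = (-3 - 19/2) / (3 - (-1)) = -25/8
P[-3,-1,0,1,3] = (-25/8 - 3) / (3 - (-3)) = -49/48
P(7/2) = 6 + (-3/2)·(13/2) + (-5/2)·(13/2)·(9/2) + 3·(13/2)·(9/2)·(7/2) + (-49/48)·(13/2)·(9/2)·(7/2)·(5/2) = -7941/256

-7941/256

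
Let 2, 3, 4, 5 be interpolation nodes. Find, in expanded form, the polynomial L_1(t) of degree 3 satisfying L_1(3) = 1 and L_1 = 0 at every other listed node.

L_1(t) = (t - 2)(t - 4)(t - 5) / [(1)·(-1)·(-2)]
       = (t^3 - 11t^2 + 38t - 40) / (2)

L_1(t) = (1/2)t^3 - (11/2)t^2 + 19t - 20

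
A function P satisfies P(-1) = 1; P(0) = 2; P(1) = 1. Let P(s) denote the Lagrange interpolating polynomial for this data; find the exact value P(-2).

-2

L_0(-2) = (-2)·(-3)/[(-1)·(-2)] = 3
L_1(-2) = (-1)·(-3)/[(1)·(-1)] = -3
L_2(-2) = (-1)·(-2)/[(2)·(1)] = 1
Sum: 1·(3) + 2·(-3) + 1·(1) = -2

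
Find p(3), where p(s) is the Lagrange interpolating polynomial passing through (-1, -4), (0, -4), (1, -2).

L_0(3) = (3)·(2)/[(-1)·(-2)] = 3
L_1(3) = (4)·(2)/[(1)·(-1)] = -8
L_2(3) = (4)·(3)/[(2)·(1)] = 6
Sum: (-4)·(3) + (-4)·(-8) + (-2)·(6) = 8

8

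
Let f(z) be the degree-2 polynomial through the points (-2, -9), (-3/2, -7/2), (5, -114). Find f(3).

L_0(3) = (9/2)·(-2)/[(-1/2)·(-7)] = -18/7
L_1(3) = (5)·(-2)/[(1/2)·(-13/2)] = 40/13
L_2(3) = (5)·(9/2)/[(7)·(13/2)] = 45/91
Sum: (-9)·(-18/7) + (-7/2)·(40/13) + (-114)·(45/91) = -44

-44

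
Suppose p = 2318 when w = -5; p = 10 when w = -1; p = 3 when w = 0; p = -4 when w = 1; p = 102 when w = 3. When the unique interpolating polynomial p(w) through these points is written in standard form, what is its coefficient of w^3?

L_0(w) = (w + 1)w(w - 1)(w - 3) / [960] = (1/960)w^4 - (1/320)w^3 - (1/960)w^2 + (1/320)w
L_1(w) = (w + 5)w(w - 1)(w - 3) / [-32] = -(1/32)w^4 - (1/32)w^3 + (17/32)w^2 - (15/32)w
L_2(w) = (w + 5)(w + 1)(w - 1)(w - 3) / [15] = (1/15)w^4 + (2/15)w^3 - (16/15)w^2 - (2/15)w + 1
L_3(w) = (w + 5)(w + 1)w(w - 3) / [-24] = -(1/24)w^4 - (1/8)w^3 + (13/24)w^2 + (5/8)w
L_4(w) = (w + 5)(w + 1)w(w - 1) / [192] = (1/192)w^4 + (5/192)w^3 - (1/192)w^2 - (5/192)w
p(w) = 2318·L_0 + 10·L_1 + 3·L_2 + (-4)·L_3 + 102·L_4
Only the coefficient of w^3 is needed; take it from each L_i and combine:
2318·(-1/320) + 10·(-1/32) + 3·(2/15) + (-4)·(-1/8) + 102·(5/192) = -4

-4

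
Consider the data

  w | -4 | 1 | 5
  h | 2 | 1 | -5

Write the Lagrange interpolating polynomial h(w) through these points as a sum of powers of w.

h(w) = -(13/90)w^2 - (19/30)w + 16/9

Build the Lagrange basis polynomials:
L_0(w) = (w - 1)(w - 5) / [45] = (1/45)w^2 - (2/15)w + 1/9
L_1(w) = (w + 4)(w - 5) / [-20] = -(1/20)w^2 + (1/20)w + 1
L_2(w) = (w + 4)(w - 1) / [36] = (1/36)w^2 + (1/12)w - 1/9
h(w) = 2·L_0 + 1·L_1 + (-5)·L_2
  2·L_0(w) = (2/45)w^2 - (4/15)w + 2/9
  1·L_1(w) = -(1/20)w^2 + (1/20)w + 1
  (-5)·L_2(w) = -(5/36)w^2 - (5/12)w + 5/9
Adding term by term: -(13/90)w^2 - (19/30)w + 16/9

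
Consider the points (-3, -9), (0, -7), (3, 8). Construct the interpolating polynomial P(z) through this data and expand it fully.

Build the Lagrange basis polynomials:
L_0(z) = z(z - 3) / [18] = (1/18)z^2 - (1/6)z
L_1(z) = (z + 3)(z - 3) / [-9] = -(1/9)z^2 + 1
L_2(z) = (z + 3)z / [18] = (1/18)z^2 + (1/6)z
P(z) = (-9)·L_0 + (-7)·L_1 + 8·L_2
  (-9)·L_0(z) = -(1/2)z^2 + (3/2)z
  (-7)·L_1(z) = (7/9)z^2 - 7
  8·L_2(z) = (4/9)z^2 + (4/3)z
Adding term by term: (13/18)z^2 + (17/6)z - 7

P(z) = (13/18)z^2 + (17/6)z - 7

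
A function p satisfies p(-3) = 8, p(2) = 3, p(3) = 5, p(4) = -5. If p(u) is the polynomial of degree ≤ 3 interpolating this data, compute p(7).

Using Newton's divided-difference form:
p[-3,2] = (3 - 8) / (2 - (-3)) = -1
p[2,3] = (5 - 3) / (3 - 2) = 2
p[3,4] = (-5 - 5) / (4 - 3) = -10
p[-3,2,3] = (2 - (-1)) / (3 - (-3)) = 1/2
p[2,3,4] = (-10 - 2) / (4 - 2) = -6
p[-3,2,3,4] = (-6 - 1/2) / (4 - (-3)) = -13/14
p(7) = 8 + (-1)·(10) + (1/2)·(10)·(5) + (-13/14)·(10)·(5)·(4) = -1139/7

-1139/7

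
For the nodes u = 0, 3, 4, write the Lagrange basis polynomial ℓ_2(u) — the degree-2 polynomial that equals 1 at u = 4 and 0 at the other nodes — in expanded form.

ℓ_2(u) = (1/4)u^2 - (3/4)u

ℓ_2(u) = u(u - 3) / [(4)·(1)]
       = (u^2 - 3u) / (4)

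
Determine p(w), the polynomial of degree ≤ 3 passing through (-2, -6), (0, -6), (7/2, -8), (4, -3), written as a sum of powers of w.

Build the Lagrange basis polynomials:
L_0(w) = w(w - 7/2)(w - 4) / [-66] = -(1/66)w^3 + (5/44)w^2 - (7/33)w
L_1(w) = (w + 2)(w - 7/2)(w - 4) / [28] = (1/28)w^3 - (11/56)w^2 - (1/28)w + 1
L_2(w) = (w + 2)w(w - 4) / [-77/8] = -(8/77)w^3 + (16/77)w^2 + (64/77)w
L_3(w) = (w + 2)w(w - 7/2) / [12] = (1/12)w^3 - (1/8)w^2 - (7/12)w
p(w) = (-6)·L_0 + (-6)·L_1 + (-8)·L_2 + (-3)·L_3
  (-6)·L_0(w) = (1/11)w^3 - (15/22)w^2 + (14/11)w
  (-6)·L_1(w) = -(3/14)w^3 + (33/28)w^2 + (3/14)w - 6
  (-8)·L_2(w) = (64/77)w^3 - (128/77)w^2 - (512/77)w
  (-3)·L_3(w) = -(1/4)w^3 + (3/8)w^2 + (7/4)w
Adding term by term: (141/308)w^3 - (487/616)w^2 - (1051/308)w - 6

p(w) = (141/308)w^3 - (487/616)w^2 - (1051/308)w - 6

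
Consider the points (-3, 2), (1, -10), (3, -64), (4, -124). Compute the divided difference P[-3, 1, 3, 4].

-1

P[-3,1] = (-10 - 2) / (1 - (-3)) = -3
P[1,3] = (-64 - (-10)) / (3 - 1) = -27
P[3,4] = (-124 - (-64)) / (4 - 3) = -60
P[-3,1,3] = (-27 - (-3)) / (3 - (-3)) = -4
P[1,3,4] = (-60 - (-27)) / (4 - 1) = -11
P[-3,1,3,4] = (-11 - (-4)) / (4 - (-3)) = -1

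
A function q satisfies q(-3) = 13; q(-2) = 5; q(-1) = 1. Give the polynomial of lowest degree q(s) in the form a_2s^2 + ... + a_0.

L_0(s) = (s + 2)(s + 1) / [2] = (1/2)s^2 + (3/2)s + 1
L_1(s) = (s + 3)(s + 1) / [-1] = -s^2 - 4s - 3
L_2(s) = (s + 3)(s + 2) / [2] = (1/2)s^2 + (5/2)s + 3
q(s) = 13·L_0 + 5·L_1 + 1·L_2
  13·L_0(s) = (13/2)s^2 + (39/2)s + 13
  5·L_1(s) = -5s^2 - 20s - 15
  1·L_2(s) = (1/2)s^2 + (5/2)s + 3
Adding term by term: 2s^2 + 2s + 1

q(s) = 2s^2 + 2s + 1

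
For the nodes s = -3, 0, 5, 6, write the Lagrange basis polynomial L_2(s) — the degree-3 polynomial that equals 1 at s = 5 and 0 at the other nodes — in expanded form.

L_2(s) = -(1/40)s^3 + (3/40)s^2 + (9/20)s

L_2(s) = (s + 3)s(s - 6) / [(8)·(5)·(-1)]
       = (s^3 - 3s^2 - 18s) / (-40)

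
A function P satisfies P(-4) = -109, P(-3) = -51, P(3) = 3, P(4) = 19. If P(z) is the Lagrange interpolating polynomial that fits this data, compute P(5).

53

Evaluate each Lagrange basis at z = 5:
L_0(5) = (8)·(2)·(1)/[(-1)·(-7)·(-8)] = -2/7
L_1(5) = (9)·(2)·(1)/[(1)·(-6)·(-7)] = 3/7
L_2(5) = (9)·(8)·(1)/[(7)·(6)·(-1)] = -12/7
L_3(5) = (9)·(8)·(2)/[(8)·(7)·(1)] = 18/7
Sum: (-109)·(-2/7) + (-51)·(3/7) + 3·(-12/7) + 19·(18/7) = 53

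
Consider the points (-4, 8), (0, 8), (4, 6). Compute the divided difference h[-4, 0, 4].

-1/16

h[-4,0] = (8 - 8) / (0 - (-4)) = 0
h[0,4] = (6 - 8) / (4 - 0) = -1/2
h[-4,0,4] = (-1/2 - 0) / (4 - (-4)) = -1/16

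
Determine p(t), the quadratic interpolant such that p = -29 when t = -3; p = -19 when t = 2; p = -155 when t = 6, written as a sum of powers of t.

Newton's divided differences:
p[-3,2] = (-19 - (-29)) / (2 - (-3)) = 2
p[2,6] = (-155 - (-19)) / (6 - 2) = -34
p[-3,2,6] = (-34 - 2) / (6 - (-3)) = -4
p(t) = -29 + 2·(t + 3) + (-4)·(t + 3)(t - 2)
Expanding: p(t) = -4t^2 - 2t + 1

p(t) = -4t^2 - 2t + 1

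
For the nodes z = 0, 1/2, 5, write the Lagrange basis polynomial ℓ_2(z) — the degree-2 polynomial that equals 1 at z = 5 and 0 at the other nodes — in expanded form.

ℓ_2(z) = (2/45)z^2 - (1/45)z

ℓ_2(z) = z(z - 1/2) / [(5)·(9/2)]
       = (z^2 - (1/2)z) / (45/2)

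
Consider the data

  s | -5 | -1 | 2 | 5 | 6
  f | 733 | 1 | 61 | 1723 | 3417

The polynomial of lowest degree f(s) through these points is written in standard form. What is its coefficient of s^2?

Build the Lagrange basis polynomials:
L_0(s) = (s + 1)(s - 2)(s - 5)(s - 6) / [3080] = (1/3080)s^4 - (3/770)s^3 + (39/3080)s^2 - (1/385)s - 3/154
L_1(s) = (s + 5)(s - 2)(s - 5)(s - 6) / [-504] = -(1/504)s^4 + (1/63)s^3 + (13/504)s^2 - (25/63)s + 25/42
L_2(s) = (s + 5)(s + 1)(s - 5)(s - 6) / [252] = (1/252)s^4 - (5/252)s^3 - (31/252)s^2 + (125/252)s + 25/42
L_3(s) = (s + 5)(s + 1)(s - 2)(s - 6) / [-180] = -(1/180)s^4 + (1/90)s^3 + (31/180)s^2 - (8/45)s - 1/3
L_4(s) = (s + 5)(s + 1)(s - 2)(s - 5) / [308] = (1/308)s^4 - (1/308)s^3 - (27/308)s^2 + (25/308)s + 25/154
f(s) = 733·L_0 + 1·L_1 + 61·L_2 + 1723·L_3 + 3417·L_4
Only the coefficient of s^2 is needed; take it from each L_i and combine:
733·(39/3080) + 1·(13/504) + 61·(-31/252) + 1723·(31/180) + 3417·(-27/308) = -1

-1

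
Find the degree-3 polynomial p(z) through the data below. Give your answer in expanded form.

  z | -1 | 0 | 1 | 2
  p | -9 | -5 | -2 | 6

p(z) = z^3 - (1/2)z^2 + (5/2)z - 5

Build the Lagrange basis polynomials:
L_0(z) = z(z - 1)(z - 2) / [-6] = -(1/6)z^3 + (1/2)z^2 - (1/3)z
L_1(z) = (z + 1)(z - 1)(z - 2) / [2] = (1/2)z^3 - z^2 - (1/2)z + 1
L_2(z) = (z + 1)z(z - 2) / [-2] = -(1/2)z^3 + (1/2)z^2 + z
L_3(z) = (z + 1)z(z - 1) / [6] = (1/6)z^3 - (1/6)z
p(z) = (-9)·L_0 + (-5)·L_1 + (-2)·L_2 + 6·L_3
  (-9)·L_0(z) = (3/2)z^3 - (9/2)z^2 + 3z
  (-5)·L_1(z) = -(5/2)z^3 + 5z^2 + (5/2)z - 5
  (-2)·L_2(z) = z^3 - z^2 - 2z
  6·L_3(z) = z^3 - z
Adding term by term: z^3 - (1/2)z^2 + (5/2)z - 5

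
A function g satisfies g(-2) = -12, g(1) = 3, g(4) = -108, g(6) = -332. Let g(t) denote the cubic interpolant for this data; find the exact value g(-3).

Evaluate each Lagrange basis at t = -3:
L_0(-3) = (-4)·(-7)·(-9)/[(-3)·(-6)·(-8)] = 7/4
L_1(-3) = (-1)·(-7)·(-9)/[(3)·(-3)·(-5)] = -7/5
L_2(-3) = (-1)·(-4)·(-9)/[(6)·(3)·(-2)] = 1
L_3(-3) = (-1)·(-4)·(-7)/[(8)·(5)·(2)] = -7/20
Sum: (-12)·(7/4) + 3·(-7/5) + (-108)·(1) + (-332)·(-7/20) = -17

-17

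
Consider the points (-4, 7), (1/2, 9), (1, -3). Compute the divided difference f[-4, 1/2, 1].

-44/9

f[-4,1/2] = (9 - 7) / (1/2 - (-4)) = 4/9
f[1/2,1] = (-3 - 9) / (1 - 1/2) = -24
f[-4,1/2,1] = (-24 - 4/9) / (1 - (-4)) = -44/9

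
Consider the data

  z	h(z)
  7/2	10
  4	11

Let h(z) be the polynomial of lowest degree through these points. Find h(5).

Evaluate each Lagrange basis at z = 5:
L_0(5) = (1)/[(-1/2)] = -2
L_1(5) = (3/2)/[(1/2)] = 3
Sum: 10·(-2) + 11·(3) = 13

13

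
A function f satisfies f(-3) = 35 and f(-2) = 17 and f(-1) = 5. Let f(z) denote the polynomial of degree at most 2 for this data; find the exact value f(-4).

59

L_0(-4) = (-2)·(-3)/[(-1)·(-2)] = 3
L_1(-4) = (-1)·(-3)/[(1)·(-1)] = -3
L_2(-4) = (-1)·(-2)/[(2)·(1)] = 1
Sum: 35·(3) + 17·(-3) + 5·(1) = 59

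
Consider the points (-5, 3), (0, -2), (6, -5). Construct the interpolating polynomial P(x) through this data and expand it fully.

Newton's divided differences:
P[-5,0] = (-2 - 3) / (0 - (-5)) = -1
P[0,6] = (-5 - (-2)) / (6 - 0) = -1/2
P[-5,0,6] = (-1/2 - (-1)) / (6 - (-5)) = 1/22
P(x) = 3 + (-1)·(x + 5) + (1/22)·(x + 5)x
Expanding: P(x) = (1/22)x^2 - (17/22)x - 2

P(x) = (1/22)x^2 - (17/22)x - 2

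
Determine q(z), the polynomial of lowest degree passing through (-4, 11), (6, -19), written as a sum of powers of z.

q(z) = -3z - 1

L_0(z) = (z - 6) / [-10] = -(1/10)z + 3/5
L_1(z) = (z + 4) / [10] = (1/10)z + 2/5
q(z) = 11·L_0 + (-19)·L_1
  11·L_0(z) = -(11/10)z + 33/5
  (-19)·L_1(z) = -(19/10)z - 38/5
Adding term by term: -3z - 1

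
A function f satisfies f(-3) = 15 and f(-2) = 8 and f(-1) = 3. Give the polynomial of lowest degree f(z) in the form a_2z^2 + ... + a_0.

Newton's divided differences:
f[-3,-2] = (8 - 15) / (-2 - (-3)) = -7
f[-2,-1] = (3 - 8) / (-1 - (-2)) = -5
f[-3,-2,-1] = (-5 - (-7)) / (-1 - (-3)) = 1
f(z) = 15 + (-7)·(z + 3) + 1·(z + 3)(z + 2)
Expanding: f(z) = z^2 - 2z

f(z) = z^2 - 2z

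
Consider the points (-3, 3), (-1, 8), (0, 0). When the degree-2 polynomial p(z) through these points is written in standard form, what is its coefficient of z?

-23/2

Build the Lagrange basis polynomials:
L_0(z) = (z + 1)z / [6] = (1/6)z^2 + (1/6)z
L_1(z) = (z + 3)z / [-2] = -(1/2)z^2 - (3/2)z
L_2(z) = (z + 3)(z + 1) / [3] = (1/3)z^2 + (4/3)z + 1
p(z) = 3·L_0 + 8·L_1 + 0·L_2
Only the coefficient of z is needed; take it from each L_i and combine:
3·(1/6) + 8·(-3/2) + 0·(4/3) = -23/2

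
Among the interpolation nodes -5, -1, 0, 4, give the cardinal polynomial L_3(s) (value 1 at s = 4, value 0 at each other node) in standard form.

L_3(s) = (s + 5)(s + 1)s / [(9)·(5)·(4)]
       = (s^3 + 6s^2 + 5s) / (180)

L_3(s) = (1/180)s^3 + (1/30)s^2 + (1/36)s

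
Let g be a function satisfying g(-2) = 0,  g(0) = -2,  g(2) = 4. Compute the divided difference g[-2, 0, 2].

g[-2,0] = (-2 - 0) / (0 - (-2)) = -1
g[0,2] = (4 - (-2)) / (2 - 0) = 3
g[-2,0,2] = (3 - (-1)) / (2 - (-2)) = 1

1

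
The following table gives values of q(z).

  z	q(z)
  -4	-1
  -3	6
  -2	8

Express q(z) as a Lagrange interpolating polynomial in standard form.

L_0(z) = (z + 3)(z + 2) / [2] = (1/2)z^2 + (5/2)z + 3
L_1(z) = (z + 4)(z + 2) / [-1] = -z^2 - 6z - 8
L_2(z) = (z + 4)(z + 3) / [2] = (1/2)z^2 + (7/2)z + 6
q(z) = (-1)·L_0 + 6·L_1 + 8·L_2
  (-1)·L_0(z) = -(1/2)z^2 - (5/2)z - 3
  6·L_1(z) = -6z^2 - 36z - 48
  8·L_2(z) = 4z^2 + 28z + 48
Adding term by term: -(5/2)z^2 - (21/2)z - 3

q(z) = -(5/2)z^2 - (21/2)z - 3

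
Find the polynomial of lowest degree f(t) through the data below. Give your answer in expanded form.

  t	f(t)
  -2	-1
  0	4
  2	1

f(t) = -t^2 + (1/2)t + 4

Build the Lagrange basis polynomials:
L_0(t) = t(t - 2) / [8] = (1/8)t^2 - (1/4)t
L_1(t) = (t + 2)(t - 2) / [-4] = -(1/4)t^2 + 1
L_2(t) = (t + 2)t / [8] = (1/8)t^2 + (1/4)t
f(t) = (-1)·L_0 + 4·L_1 + 1·L_2
  (-1)·L_0(t) = -(1/8)t^2 + (1/4)t
  4·L_1(t) = -t^2 + 4
  1·L_2(t) = (1/8)t^2 + (1/4)t
Adding term by term: -t^2 + (1/2)t + 4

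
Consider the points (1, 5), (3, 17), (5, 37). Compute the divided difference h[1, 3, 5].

1

h[1,3] = (17 - 5) / (3 - 1) = 6
h[3,5] = (37 - 17) / (5 - 3) = 10
h[1,3,5] = (10 - 6) / (5 - 1) = 1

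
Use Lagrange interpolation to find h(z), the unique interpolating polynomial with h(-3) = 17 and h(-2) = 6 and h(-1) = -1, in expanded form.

h(z) = 2z^2 - z - 4

L_0(z) = (z + 2)(z + 1) / [2] = (1/2)z^2 + (3/2)z + 1
L_1(z) = (z + 3)(z + 1) / [-1] = -z^2 - 4z - 3
L_2(z) = (z + 3)(z + 2) / [2] = (1/2)z^2 + (5/2)z + 3
h(z) = 17·L_0 + 6·L_1 + (-1)·L_2
  17·L_0(z) = (17/2)z^2 + (51/2)z + 17
  6·L_1(z) = -6z^2 - 24z - 18
  (-1)·L_2(z) = -(1/2)z^2 - (5/2)z - 3
Adding term by term: 2z^2 - z - 4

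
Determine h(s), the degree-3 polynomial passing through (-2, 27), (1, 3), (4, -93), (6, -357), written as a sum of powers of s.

L_0(s) = (s - 1)(s - 4)(s - 6) / [-144] = -(1/144)s^3 + (11/144)s^2 - (17/72)s + 1/6
L_1(s) = (s + 2)(s - 4)(s - 6) / [45] = (1/45)s^3 - (8/45)s^2 + (4/45)s + 16/15
L_2(s) = (s + 2)(s - 1)(s - 6) / [-36] = -(1/36)s^3 + (5/36)s^2 + (2/9)s - 1/3
L_3(s) = (s + 2)(s - 1)(s - 4) / [80] = (1/80)s^3 - (3/80)s^2 - (3/40)s + 1/10
h(s) = 27·L_0 + 3·L_1 + (-93)·L_2 + (-357)·L_3
  27·L_0(s) = -(3/16)s^3 + (33/16)s^2 - (51/8)s + 9/2
  3·L_1(s) = (1/15)s^3 - (8/15)s^2 + (4/15)s + 16/5
  (-93)·L_2(s) = (31/12)s^3 - (155/12)s^2 - (62/3)s + 31
  (-357)·L_3(s) = -(357/80)s^3 + (1071/80)s^2 + (1071/40)s - 357/10
Adding term by term: -2s^3 + 2s^2 + 3

h(s) = -2s^3 + 2s^2 + 3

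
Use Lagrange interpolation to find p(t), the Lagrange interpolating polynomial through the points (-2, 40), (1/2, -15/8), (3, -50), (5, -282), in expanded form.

p(t) = -3t^3 + 4t^2 - t - 2

L_0(t) = (t - 1/2)(t - 3)(t - 5) / [-175/2] = -(2/175)t^3 + (17/175)t^2 - (38/175)t + 3/35
L_1(t) = (t + 2)(t - 3)(t - 5) / [225/8] = (8/225)t^3 - (16/75)t^2 - (8/225)t + 16/15
L_2(t) = (t + 2)(t - 1/2)(t - 5) / [-25] = -(1/25)t^3 + (7/50)t^2 + (17/50)t - 1/5
L_3(t) = (t + 2)(t - 1/2)(t - 3) / [63] = (1/63)t^3 - (1/42)t^2 - (11/126)t + 1/21
p(t) = 40·L_0 + (-15/8)·L_1 + (-50)·L_2 + (-282)·L_3
  40·L_0(t) = -(16/35)t^3 + (136/35)t^2 - (304/35)t + 24/7
  (-15/8)·L_1(t) = -(1/15)t^3 + (2/5)t^2 + (1/15)t - 2
  (-50)·L_2(t) = 2t^3 - 7t^2 - 17t + 10
  (-282)·L_3(t) = -(94/21)t^3 + (47/7)t^2 + (517/21)t - 94/7
Adding term by term: -3t^3 + 4t^2 - t - 2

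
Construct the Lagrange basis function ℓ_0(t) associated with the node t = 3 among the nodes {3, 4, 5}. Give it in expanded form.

ℓ_0(t) = (1/2)t^2 - (9/2)t + 10

ℓ_0(t) = (t - 4)(t - 5) / [(-1)·(-2)]
       = (t^2 - 9t + 20) / (2)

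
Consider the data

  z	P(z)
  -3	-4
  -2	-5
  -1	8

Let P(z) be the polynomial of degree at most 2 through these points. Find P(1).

Evaluate each Lagrange basis at z = 1:
L_0(1) = (3)·(2)/[(-1)·(-2)] = 3
L_1(1) = (4)·(2)/[(1)·(-1)] = -8
L_2(1) = (4)·(3)/[(2)·(1)] = 6
Sum: (-4)·(3) + (-5)·(-8) + 8·(6) = 76

76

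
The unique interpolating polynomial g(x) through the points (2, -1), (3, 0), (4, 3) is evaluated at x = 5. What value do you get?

8

Evaluate each Lagrange basis at x = 5:
L_0(5) = (2)·(1)/[(-1)·(-2)] = 1
L_1(5) = (3)·(1)/[(1)·(-1)] = -3
L_2(5) = (3)·(2)/[(2)·(1)] = 3
Sum: (-1)·(1) + 0 + 3·(3) = 8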